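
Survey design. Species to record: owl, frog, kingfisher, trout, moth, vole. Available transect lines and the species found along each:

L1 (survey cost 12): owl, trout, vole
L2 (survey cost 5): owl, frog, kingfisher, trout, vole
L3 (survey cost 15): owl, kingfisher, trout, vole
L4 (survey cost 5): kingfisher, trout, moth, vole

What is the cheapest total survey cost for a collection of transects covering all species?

L2, L4 cover every species at survey cost 5 + 5 = 10.
Any cover uses at least 2 transects; among all covering selections none totals below 10.

10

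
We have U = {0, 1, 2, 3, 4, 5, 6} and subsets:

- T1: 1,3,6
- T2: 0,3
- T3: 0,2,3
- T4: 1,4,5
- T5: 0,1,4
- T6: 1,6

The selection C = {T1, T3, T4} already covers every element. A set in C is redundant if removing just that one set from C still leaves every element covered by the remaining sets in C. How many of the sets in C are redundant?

Drop T1: 6 uncovered — not redundant.
Drop T3: 0, 2 uncovered — not redundant.
Drop T4: 4, 5 uncovered — not redundant.
None of the sets in C is redundant.

0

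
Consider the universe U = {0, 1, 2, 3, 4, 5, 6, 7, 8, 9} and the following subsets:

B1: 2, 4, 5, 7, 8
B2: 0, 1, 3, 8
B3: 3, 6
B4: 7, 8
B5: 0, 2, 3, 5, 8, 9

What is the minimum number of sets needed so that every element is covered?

4

B1, B2, B3, B5 together cover {0, 1, 2, 3, 4, 5, 6, 7, 8, 9} — every element.
No 3 of the 5 sets cover everything (all 10 triples fall short), so 4 is minimum.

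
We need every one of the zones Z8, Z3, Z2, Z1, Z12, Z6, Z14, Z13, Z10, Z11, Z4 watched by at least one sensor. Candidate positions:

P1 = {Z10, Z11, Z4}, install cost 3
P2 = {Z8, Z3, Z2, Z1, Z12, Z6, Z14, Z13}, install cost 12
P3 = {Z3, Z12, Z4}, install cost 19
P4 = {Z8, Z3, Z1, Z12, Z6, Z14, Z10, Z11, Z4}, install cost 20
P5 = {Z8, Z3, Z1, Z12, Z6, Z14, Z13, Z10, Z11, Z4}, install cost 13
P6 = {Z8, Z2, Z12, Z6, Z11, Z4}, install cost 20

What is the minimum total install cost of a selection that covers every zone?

P1, P2 cover every zone at install cost 3 + 12 = 15.
Any cover uses at least 2 sensor positions; among all covering selections none totals below 15.

15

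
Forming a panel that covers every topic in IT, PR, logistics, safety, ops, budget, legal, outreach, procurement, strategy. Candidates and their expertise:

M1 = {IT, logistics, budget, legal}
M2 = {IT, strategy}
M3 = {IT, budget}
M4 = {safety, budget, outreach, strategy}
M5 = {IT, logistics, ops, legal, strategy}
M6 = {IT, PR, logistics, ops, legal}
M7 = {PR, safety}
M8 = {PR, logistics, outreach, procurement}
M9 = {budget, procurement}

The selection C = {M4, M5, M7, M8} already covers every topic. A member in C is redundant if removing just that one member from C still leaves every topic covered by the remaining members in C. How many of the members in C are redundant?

1

Drop M4: budget uncovered — not redundant.
Drop M5: IT, ops, legal uncovered — not redundant.
Drop M7: the rest still cover every topic — redundant.
Drop M8: procurement uncovered — not redundant.
1 redundant: M7.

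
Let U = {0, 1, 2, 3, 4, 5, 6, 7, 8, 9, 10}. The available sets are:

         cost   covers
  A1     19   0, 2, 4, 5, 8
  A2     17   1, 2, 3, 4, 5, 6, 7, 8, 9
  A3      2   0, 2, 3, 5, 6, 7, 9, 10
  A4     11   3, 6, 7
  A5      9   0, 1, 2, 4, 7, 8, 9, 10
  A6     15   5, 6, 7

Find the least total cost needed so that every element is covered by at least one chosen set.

11

A3, A5 cover every element at cost 2 + 9 = 11.
Any cover uses at least 2 sets; among all covering selections none totals below 11.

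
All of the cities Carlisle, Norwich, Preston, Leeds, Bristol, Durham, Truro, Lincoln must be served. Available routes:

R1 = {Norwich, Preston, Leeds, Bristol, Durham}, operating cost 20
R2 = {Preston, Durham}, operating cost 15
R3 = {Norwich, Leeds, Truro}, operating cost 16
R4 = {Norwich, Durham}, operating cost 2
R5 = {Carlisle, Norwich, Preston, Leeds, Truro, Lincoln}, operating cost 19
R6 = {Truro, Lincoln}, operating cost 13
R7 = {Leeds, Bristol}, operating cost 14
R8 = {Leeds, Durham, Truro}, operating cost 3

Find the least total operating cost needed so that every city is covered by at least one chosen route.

35

R4, R5, R7 cover every city at operating cost 2 + 19 + 14 = 35.
Any cover uses at least 2 routes; among all covering selections none totals below 35.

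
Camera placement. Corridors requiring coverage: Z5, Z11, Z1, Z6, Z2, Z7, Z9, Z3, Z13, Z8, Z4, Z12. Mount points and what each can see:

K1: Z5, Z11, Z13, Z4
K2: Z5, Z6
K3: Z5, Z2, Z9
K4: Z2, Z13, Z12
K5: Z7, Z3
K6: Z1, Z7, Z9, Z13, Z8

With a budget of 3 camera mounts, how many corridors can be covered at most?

10

Choosing K1, K4, K6 covers {Z5, Z11, Z1, Z2, Z7, Z9, Z13, Z8, Z4, Z12} — 10 corridors.
No choice of 3 camera mounts does better; here Z6, Z3 are left uncovered.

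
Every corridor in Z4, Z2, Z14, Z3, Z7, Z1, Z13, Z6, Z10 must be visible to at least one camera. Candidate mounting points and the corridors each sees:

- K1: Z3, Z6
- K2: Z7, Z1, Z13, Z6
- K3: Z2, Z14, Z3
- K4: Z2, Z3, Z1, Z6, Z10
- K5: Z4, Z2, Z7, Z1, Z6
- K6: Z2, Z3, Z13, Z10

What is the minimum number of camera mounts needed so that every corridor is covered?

K3, K5, K6 together cover {Z4, Z2, Z14, Z3, Z7, Z1, Z13, Z6, Z10} — every corridor.
No 2 of the 6 camera mounts cover everything (all 15 pairs fall short), so 3 is minimum.

3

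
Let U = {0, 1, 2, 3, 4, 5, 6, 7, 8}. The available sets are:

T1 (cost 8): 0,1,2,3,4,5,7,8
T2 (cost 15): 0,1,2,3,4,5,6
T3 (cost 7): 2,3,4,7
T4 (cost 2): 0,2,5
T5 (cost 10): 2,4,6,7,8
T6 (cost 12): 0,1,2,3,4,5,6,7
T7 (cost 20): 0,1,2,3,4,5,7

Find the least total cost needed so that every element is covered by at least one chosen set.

T1, T5 cover every element at cost 8 + 10 = 18.
Any cover uses at least 2 sets; among all covering selections none totals below 18.
Greedy by coverage-per-cost would pick T4, T1, T5 for 20 — worse than the optimum 18.

18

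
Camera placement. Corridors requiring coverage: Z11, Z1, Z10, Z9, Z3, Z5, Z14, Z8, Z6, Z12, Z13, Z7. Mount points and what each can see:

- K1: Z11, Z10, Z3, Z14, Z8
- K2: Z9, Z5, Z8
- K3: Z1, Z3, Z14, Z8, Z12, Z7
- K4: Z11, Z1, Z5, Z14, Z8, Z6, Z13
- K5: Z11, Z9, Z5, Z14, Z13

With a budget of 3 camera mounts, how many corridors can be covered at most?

11

Choosing K1, K3, K4 covers {Z11, Z1, Z10, Z3, Z5, Z14, Z8, Z6, Z12, Z13, Z7} — 11 corridors.
No choice of 3 camera mounts does better; here Z9 is left uncovered.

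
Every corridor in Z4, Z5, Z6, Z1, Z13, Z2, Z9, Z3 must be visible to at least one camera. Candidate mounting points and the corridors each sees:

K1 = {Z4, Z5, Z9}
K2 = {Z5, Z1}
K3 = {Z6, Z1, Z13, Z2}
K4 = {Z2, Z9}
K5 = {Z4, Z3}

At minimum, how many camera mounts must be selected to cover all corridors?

3

K1, K3, K5 together cover {Z4, Z5, Z6, Z1, Z13, Z2, Z9, Z3} — every corridor.
No 2 of the 5 camera mounts cover everything (all 10 pairs fall short), so 3 is minimum.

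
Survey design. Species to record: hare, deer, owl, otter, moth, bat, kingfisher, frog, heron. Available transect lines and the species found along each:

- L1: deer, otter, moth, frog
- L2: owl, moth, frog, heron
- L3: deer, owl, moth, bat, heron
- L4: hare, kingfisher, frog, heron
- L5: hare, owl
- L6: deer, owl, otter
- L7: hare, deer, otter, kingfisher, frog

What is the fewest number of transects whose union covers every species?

L3, L7 together cover {hare, deer, owl, otter, moth, bat, kingfisher, frog, heron} — every species.
No single transect contains all 9 species, so 2 is optimal.

2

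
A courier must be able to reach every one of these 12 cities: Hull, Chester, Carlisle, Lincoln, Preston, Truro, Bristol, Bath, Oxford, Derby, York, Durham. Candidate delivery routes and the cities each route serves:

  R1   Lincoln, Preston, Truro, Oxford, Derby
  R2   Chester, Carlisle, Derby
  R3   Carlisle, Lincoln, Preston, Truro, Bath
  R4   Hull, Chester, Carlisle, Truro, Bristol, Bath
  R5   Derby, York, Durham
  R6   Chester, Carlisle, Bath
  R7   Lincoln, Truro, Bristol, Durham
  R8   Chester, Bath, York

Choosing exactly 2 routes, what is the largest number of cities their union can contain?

Choosing R1, R4 covers {Hull, Chester, Carlisle, Lincoln, Preston, Truro, Bristol, Bath, Oxford, Derby} — 10 cities.
No choice of 2 routes does better; here York, Durham are left uncovered.

10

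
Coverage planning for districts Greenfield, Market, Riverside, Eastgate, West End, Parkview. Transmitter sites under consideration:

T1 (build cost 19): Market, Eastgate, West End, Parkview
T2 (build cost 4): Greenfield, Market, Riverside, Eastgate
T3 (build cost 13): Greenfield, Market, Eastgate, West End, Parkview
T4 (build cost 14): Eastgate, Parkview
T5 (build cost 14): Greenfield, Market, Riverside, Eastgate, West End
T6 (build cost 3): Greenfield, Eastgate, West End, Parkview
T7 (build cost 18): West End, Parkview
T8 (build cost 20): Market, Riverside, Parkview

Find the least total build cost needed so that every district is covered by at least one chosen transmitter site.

T2, T6 cover every district at build cost 4 + 3 = 7.
Any cover uses at least 2 transmitter sites; among all covering selections none totals below 7.

7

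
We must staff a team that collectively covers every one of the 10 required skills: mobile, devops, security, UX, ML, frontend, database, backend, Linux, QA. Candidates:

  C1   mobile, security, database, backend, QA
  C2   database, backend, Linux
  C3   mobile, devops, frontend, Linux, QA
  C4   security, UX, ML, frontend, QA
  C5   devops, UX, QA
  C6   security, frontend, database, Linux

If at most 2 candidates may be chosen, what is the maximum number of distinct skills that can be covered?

Choosing C1, C3 covers {mobile, devops, security, frontend, database, backend, Linux, QA} — 8 skills.
No choice of 2 candidates does better; here UX, ML are left uncovered.

8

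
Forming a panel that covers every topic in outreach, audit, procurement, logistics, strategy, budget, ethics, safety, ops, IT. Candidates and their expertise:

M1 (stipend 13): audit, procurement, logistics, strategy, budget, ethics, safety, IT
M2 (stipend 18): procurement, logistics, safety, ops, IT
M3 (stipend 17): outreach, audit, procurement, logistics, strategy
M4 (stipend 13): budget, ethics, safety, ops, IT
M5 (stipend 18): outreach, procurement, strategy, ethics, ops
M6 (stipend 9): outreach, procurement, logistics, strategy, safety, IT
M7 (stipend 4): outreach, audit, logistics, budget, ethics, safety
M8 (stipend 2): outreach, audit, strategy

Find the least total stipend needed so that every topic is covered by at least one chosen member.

M2, M7, M8 cover every topic at stipend 18 + 4 + 2 = 24.
Any cover uses at least 2 members; among all covering selections none totals below 24.
Greedy by coverage-per-stipend would pick M7, M8, M6, M4 for 28 — worse than the optimum 24.

24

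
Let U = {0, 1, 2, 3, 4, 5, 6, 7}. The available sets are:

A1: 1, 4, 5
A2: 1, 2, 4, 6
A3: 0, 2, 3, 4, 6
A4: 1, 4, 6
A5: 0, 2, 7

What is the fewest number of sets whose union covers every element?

3

A1, A3, A5 together cover {0, 1, 2, 3, 4, 5, 6, 7} — every element.
No 2 of the 5 sets cover everything (all 10 pairs fall short), so 3 is minimum.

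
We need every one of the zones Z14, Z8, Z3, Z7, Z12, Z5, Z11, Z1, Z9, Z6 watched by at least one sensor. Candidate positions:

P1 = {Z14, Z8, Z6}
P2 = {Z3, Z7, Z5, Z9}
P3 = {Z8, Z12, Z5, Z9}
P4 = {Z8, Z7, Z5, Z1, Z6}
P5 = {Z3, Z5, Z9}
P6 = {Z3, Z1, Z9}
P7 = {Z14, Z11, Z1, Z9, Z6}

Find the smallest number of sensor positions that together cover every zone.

P2, P3, P7 together cover {Z14, Z8, Z3, Z7, Z12, Z5, Z11, Z1, Z9, Z6} — every zone.
No 2 of the 7 sensor positions cover everything (all 21 pairs fall short), so 3 is minimum.

3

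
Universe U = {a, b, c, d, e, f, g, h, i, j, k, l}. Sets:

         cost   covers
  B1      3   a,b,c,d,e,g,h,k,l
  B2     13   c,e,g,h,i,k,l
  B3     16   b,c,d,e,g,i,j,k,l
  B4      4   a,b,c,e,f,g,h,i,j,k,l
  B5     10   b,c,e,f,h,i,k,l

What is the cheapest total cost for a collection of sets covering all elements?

7

B1, B4 cover every element at cost 3 + 4 = 7.
Any cover uses at least 2 sets; among all covering selections none totals below 7.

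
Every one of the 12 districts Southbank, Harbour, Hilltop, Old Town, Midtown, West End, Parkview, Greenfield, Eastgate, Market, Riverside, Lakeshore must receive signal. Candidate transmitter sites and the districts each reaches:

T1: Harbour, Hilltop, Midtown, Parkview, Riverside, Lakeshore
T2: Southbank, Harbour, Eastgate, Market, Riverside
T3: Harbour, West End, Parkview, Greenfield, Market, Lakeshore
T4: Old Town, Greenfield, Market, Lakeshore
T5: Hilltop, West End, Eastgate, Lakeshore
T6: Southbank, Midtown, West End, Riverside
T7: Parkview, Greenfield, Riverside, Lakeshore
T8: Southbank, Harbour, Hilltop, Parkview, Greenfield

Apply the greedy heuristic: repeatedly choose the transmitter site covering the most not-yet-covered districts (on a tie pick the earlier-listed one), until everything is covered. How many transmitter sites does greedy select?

Pick 1: T1 covers 6 new districts (Harbour, Hilltop, Midtown, Parkview, Riverside, Lakeshore).
Pick 2: T2 covers 3 new districts (Southbank, Eastgate, Market).
Pick 3: T3 covers 2 new districts (West End, Greenfield).
Pick 4: T4 covers 1 new districts (Old Town).
Greedy uses 4 transmitter sites.

4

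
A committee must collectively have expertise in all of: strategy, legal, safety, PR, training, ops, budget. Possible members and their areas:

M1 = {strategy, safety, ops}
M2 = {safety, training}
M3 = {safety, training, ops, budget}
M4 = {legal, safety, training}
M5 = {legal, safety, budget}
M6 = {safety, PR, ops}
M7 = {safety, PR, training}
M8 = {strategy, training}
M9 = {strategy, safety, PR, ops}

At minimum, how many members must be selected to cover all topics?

3

M1, M5, M7 together cover {strategy, legal, safety, PR, training, ops, budget} — every topic.
No 2 of the 9 members cover everything (all 36 pairs fall short), so 3 is minimum.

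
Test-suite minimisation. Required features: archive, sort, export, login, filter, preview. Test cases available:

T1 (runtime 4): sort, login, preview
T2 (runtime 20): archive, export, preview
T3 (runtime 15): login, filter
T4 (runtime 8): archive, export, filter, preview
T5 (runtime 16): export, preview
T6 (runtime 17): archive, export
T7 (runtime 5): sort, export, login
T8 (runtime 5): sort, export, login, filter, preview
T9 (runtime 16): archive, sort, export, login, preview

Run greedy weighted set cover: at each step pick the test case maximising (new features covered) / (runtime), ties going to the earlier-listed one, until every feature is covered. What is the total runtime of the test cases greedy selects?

13

Pick 1: T8 adds 5 new (sort, export, login, filter, preview) at runtime 5 (ratio 5/5).
Pick 2: T4 adds 1 new (archive) at runtime 8 (ratio 1/8).
Greedy total runtime: 5 + 8 = 13. (The true optimum is 12, so greedy overshoots here.)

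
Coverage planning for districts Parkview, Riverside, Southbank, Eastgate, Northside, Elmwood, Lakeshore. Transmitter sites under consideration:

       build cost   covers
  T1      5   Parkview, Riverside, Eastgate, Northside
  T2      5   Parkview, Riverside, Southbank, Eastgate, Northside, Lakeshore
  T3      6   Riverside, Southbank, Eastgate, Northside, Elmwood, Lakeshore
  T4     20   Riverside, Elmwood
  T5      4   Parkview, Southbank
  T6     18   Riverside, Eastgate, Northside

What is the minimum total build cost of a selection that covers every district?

T3, T5 cover every district at build cost 6 + 4 = 10.
Any cover uses at least 2 transmitter sites; among all covering selections none totals below 10.

10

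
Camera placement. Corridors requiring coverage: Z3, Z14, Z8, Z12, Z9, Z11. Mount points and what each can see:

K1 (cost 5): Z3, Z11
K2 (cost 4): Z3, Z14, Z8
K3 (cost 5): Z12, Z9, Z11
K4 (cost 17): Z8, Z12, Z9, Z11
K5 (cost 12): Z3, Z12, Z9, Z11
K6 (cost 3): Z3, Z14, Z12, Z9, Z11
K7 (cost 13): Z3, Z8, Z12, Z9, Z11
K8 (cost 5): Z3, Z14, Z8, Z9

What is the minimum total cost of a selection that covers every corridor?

K2, K6 cover every corridor at cost 4 + 3 = 7.
Any cover uses at least 2 camera mounts; among all covering selections none totals below 7.

7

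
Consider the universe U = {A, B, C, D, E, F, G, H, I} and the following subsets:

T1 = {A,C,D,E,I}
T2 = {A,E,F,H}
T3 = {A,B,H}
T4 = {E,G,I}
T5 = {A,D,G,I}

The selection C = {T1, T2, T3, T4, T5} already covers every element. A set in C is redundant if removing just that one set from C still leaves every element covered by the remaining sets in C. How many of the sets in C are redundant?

Drop T1: C uncovered — not redundant.
Drop T2: F uncovered — not redundant.
Drop T3: B uncovered — not redundant.
Drop T4: the rest still cover every element — redundant.
Drop T5: the rest still cover every element — redundant.
2 redundant: T4, T5.

2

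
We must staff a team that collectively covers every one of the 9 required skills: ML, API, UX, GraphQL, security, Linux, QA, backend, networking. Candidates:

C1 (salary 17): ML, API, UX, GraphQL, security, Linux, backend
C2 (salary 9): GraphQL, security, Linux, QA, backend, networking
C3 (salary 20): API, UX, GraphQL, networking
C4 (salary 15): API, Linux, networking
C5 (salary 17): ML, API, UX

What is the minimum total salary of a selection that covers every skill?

C1, C2 cover every skill at salary 17 + 9 = 26.
Any cover uses at least 2 candidates; among all covering selections none totals below 26.

26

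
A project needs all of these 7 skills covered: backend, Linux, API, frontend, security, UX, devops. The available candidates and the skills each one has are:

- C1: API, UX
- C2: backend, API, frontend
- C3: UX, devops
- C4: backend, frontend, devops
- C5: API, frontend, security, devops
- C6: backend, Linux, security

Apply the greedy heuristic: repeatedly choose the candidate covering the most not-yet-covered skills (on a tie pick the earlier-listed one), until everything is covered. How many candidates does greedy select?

3

Pick 1: C5 covers 4 new skills (API, frontend, security, devops).
Pick 2: C6 covers 2 new skills (backend, Linux).
Pick 3: C1 covers 1 new skills (UX).
Greedy uses 3 candidates.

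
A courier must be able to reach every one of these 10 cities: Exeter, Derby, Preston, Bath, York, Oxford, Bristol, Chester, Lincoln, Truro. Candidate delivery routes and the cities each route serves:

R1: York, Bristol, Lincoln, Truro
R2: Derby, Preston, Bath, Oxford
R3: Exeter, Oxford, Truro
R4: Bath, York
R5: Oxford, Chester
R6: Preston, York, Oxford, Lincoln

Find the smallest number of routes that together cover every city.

4

R1, R2, R3, R5 together cover {Exeter, Derby, Preston, Bath, York, Oxford, Bristol, Chester, Lincoln, Truro} — every city.
No 3 of the 6 routes cover everything (all 20 triples fall short), so 4 is minimum.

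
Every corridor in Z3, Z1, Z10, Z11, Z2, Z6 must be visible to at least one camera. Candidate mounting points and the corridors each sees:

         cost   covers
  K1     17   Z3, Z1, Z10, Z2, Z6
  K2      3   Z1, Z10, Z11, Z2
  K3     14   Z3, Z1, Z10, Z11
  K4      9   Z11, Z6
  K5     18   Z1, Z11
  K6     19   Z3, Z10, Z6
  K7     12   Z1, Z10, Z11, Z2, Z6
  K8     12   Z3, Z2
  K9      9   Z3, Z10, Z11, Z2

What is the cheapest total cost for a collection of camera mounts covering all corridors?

20

K1, K2 cover every corridor at cost 17 + 3 = 20.
Any cover uses at least 2 camera mounts; among all covering selections none totals below 20.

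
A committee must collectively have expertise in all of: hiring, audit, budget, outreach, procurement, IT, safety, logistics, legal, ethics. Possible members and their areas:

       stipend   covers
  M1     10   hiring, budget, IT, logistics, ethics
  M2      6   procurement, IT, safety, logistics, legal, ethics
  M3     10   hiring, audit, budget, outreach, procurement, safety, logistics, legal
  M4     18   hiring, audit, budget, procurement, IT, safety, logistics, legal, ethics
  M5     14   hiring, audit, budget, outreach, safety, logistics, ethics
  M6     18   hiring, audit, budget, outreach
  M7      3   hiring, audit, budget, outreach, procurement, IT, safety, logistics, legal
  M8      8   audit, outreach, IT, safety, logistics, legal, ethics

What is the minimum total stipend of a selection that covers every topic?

M2, M7 cover every topic at stipend 6 + 3 = 9.
Any cover uses at least 2 members; among all covering selections none totals below 9.

9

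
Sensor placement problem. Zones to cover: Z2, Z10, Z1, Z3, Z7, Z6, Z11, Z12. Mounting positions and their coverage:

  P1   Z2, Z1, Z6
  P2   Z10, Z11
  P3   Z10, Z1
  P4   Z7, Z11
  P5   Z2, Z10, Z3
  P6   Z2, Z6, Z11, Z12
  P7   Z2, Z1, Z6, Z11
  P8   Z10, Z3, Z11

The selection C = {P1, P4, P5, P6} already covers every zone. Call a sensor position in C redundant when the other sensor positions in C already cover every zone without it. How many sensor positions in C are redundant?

Drop P1: Z1 uncovered — not redundant.
Drop P4: Z7 uncovered — not redundant.
Drop P5: Z10, Z3 uncovered — not redundant.
Drop P6: Z12 uncovered — not redundant.
None of the sensor positions in C is redundant.

0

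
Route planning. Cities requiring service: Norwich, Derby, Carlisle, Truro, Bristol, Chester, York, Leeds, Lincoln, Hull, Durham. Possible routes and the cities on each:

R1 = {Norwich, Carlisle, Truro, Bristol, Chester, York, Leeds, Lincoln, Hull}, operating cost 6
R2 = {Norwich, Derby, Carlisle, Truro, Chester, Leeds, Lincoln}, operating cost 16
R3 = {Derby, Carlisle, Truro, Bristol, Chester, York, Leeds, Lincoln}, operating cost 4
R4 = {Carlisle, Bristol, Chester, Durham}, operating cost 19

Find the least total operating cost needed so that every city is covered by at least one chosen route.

29

R1, R3, R4 cover every city at operating cost 6 + 4 + 19 = 29.
Any cover uses at least 3 routes; among all covering selections none totals below 29.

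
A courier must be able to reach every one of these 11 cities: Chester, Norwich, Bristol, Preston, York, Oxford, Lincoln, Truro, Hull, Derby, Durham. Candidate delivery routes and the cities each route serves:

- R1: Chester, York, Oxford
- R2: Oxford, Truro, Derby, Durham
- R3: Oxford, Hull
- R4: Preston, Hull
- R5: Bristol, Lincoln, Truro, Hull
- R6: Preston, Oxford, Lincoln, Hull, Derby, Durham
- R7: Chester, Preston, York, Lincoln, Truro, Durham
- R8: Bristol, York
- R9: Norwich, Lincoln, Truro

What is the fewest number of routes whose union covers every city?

R1, R5, R6, R9 together cover {Chester, Norwich, Bristol, Preston, York, Oxford, Lincoln, Truro, Hull, Derby, Durham} — every city.
No 3 of the 9 routes cover everything (all 84 triples fall short), so 4 is minimum.

4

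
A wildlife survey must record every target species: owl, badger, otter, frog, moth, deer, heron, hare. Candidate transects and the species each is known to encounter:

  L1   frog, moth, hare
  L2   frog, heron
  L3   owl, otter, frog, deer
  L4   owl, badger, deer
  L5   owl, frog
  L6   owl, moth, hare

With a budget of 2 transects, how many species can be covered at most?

Choosing L1, L3 covers {owl, otter, frog, moth, deer, hare} — 6 species.
No choice of 2 transects does better; here badger, heron are left uncovered.

6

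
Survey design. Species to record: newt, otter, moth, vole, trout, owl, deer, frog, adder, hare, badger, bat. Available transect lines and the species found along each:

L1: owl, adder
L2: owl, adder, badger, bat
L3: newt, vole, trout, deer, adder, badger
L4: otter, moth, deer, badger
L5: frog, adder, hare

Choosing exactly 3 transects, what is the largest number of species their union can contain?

Choosing L2, L3, L4 covers {newt, otter, moth, vole, trout, owl, deer, adder, badger, bat} — 10 species.
No choice of 3 transects does better; here frog, hare are left uncovered.

10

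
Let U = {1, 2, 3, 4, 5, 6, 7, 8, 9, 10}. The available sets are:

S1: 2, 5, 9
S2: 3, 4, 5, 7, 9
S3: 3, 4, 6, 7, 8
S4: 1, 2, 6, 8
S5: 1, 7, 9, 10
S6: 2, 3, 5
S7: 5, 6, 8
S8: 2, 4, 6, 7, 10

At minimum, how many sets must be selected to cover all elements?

3

S1, S3, S5 together cover {1, 2, 3, 4, 5, 6, 7, 8, 9, 10} — every element.
No 2 of the 8 sets cover everything (all 28 pairs fall short), so 3 is minimum.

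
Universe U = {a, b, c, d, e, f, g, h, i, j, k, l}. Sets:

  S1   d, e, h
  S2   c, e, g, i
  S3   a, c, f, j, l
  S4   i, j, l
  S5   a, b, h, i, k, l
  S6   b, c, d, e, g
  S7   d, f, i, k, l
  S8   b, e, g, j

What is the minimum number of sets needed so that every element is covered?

3

S3, S5, S6 together cover {a, b, c, d, e, f, g, h, i, j, k, l} — every element.
No 2 of the 8 sets cover everything (all 28 pairs fall short), so 3 is minimum.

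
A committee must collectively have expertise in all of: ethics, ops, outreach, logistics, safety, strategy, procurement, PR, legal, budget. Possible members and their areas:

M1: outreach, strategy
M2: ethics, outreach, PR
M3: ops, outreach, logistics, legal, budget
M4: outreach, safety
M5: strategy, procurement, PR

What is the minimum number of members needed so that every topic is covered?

M2, M3, M4, M5 together cover {ethics, ops, outreach, logistics, safety, strategy, procurement, PR, legal, budget} — every topic.
No 3 of the 5 members cover everything (all 10 triples fall short), so 4 is minimum.

4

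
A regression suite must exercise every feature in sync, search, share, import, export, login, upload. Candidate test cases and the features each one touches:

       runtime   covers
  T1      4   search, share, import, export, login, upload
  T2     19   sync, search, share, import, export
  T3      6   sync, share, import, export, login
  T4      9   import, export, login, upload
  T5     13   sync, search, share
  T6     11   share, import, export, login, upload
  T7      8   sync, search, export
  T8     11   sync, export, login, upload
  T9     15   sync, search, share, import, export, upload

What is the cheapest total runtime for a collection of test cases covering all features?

10

T1, T3 cover every feature at runtime 4 + 6 = 10.
Any cover uses at least 2 test cases; among all covering selections none totals below 10.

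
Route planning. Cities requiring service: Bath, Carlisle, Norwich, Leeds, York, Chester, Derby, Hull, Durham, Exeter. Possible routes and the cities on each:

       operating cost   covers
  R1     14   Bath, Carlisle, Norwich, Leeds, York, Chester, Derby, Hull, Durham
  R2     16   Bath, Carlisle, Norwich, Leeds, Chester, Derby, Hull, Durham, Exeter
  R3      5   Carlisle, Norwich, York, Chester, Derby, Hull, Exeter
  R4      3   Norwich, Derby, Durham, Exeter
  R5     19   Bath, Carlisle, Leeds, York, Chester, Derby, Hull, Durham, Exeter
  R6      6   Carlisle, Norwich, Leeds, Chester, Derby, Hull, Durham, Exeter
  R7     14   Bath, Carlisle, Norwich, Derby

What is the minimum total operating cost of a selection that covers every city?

R1, R4 cover every city at operating cost 14 + 3 = 17.
Any cover uses at least 2 routes; among all covering selections none totals below 17.
Greedy by coverage-per-operating cost would pick R3, R4, R6, R1 for 28 — worse than the optimum 17.

17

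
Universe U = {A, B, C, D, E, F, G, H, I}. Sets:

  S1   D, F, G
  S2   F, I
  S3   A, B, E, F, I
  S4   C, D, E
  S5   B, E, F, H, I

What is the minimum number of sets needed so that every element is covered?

4

S1, S3, S4, S5 together cover {A, B, C, D, E, F, G, H, I} — every element.
No 3 of the 5 sets cover everything (all 10 triples fall short), so 4 is minimum.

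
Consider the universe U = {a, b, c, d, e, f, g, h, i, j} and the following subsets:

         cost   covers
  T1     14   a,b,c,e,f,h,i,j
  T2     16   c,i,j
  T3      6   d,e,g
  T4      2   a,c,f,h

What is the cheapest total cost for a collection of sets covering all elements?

T1, T3 cover every element at cost 14 + 6 = 20.
Any cover uses at least 2 sets; among all covering selections none totals below 20.
Greedy by coverage-per-cost would pick T4, T3, T1 for 22 — worse than the optimum 20.

20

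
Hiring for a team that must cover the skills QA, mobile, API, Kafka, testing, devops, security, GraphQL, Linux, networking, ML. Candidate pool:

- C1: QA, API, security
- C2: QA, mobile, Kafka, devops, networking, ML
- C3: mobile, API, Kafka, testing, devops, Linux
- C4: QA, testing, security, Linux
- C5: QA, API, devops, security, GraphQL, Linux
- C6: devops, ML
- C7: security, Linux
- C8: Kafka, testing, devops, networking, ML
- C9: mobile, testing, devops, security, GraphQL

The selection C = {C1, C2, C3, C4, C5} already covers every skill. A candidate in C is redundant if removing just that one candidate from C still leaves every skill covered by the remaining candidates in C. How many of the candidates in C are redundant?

Drop C1: the rest still cover every skill — redundant.
Drop C2: networking, ML uncovered — not redundant.
Drop C3: the rest still cover every skill — redundant.
Drop C4: the rest still cover every skill — redundant.
Drop C5: GraphQL uncovered — not redundant.
3 redundant: C1, C3, C4.

3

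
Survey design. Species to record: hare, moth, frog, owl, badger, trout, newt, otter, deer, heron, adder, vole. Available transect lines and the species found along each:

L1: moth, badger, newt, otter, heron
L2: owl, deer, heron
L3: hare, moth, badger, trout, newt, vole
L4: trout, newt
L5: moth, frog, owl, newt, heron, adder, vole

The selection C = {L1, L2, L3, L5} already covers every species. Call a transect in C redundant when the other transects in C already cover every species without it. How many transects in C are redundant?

0

Drop L1: otter uncovered — not redundant.
Drop L2: deer uncovered — not redundant.
Drop L3: hare, trout uncovered — not redundant.
Drop L5: frog, adder uncovered — not redundant.
None of the transects in C is redundant.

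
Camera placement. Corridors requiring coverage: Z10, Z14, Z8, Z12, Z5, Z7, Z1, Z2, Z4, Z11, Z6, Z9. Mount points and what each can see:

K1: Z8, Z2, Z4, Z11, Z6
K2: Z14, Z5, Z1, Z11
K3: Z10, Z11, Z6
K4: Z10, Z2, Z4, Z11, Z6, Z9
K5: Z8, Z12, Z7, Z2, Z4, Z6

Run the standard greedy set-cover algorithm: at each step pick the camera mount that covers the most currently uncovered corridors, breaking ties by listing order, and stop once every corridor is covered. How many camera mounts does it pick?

Pick 1: K4 covers 6 new corridors (Z10, Z2, Z4, Z11, Z6, Z9).
Pick 2: K2 covers 3 new corridors (Z14, Z5, Z1).
Pick 3: K5 covers 3 new corridors (Z8, Z12, Z7).
Greedy uses 3 camera mounts.

3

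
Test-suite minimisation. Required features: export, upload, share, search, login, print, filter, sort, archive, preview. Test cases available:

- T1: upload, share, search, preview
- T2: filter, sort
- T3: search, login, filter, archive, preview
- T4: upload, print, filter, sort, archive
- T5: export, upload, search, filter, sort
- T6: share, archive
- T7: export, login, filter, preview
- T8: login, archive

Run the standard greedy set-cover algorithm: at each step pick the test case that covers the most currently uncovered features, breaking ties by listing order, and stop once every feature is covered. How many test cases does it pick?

Pick 1: T3 covers 5 new features (search, login, filter, archive, preview).
Pick 2: T4 covers 3 new features (upload, print, sort).
Pick 3: T1 covers 1 new features (share).
Pick 4: T5 covers 1 new features (export).
Greedy uses 4 test cases. (The true minimum is 3.)

4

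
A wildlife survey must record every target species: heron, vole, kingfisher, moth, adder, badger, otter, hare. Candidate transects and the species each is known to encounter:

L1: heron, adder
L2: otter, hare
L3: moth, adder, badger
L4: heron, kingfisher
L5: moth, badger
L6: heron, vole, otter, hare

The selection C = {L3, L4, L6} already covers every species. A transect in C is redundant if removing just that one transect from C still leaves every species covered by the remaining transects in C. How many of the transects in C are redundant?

Drop L3: moth, adder, badger uncovered — not redundant.
Drop L4: kingfisher uncovered — not redundant.
Drop L6: vole, otter, hare uncovered — not redundant.
None of the transects in C is redundant.

0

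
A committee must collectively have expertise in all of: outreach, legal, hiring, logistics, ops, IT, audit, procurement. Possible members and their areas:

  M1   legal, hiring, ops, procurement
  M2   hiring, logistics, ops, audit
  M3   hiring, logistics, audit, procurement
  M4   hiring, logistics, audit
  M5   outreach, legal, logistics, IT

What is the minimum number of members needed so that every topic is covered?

3

M1, M2, M5 together cover {outreach, legal, hiring, logistics, ops, IT, audit, procurement} — every topic.
No 2 of the 5 members cover everything (all 10 pairs fall short), so 3 is minimum.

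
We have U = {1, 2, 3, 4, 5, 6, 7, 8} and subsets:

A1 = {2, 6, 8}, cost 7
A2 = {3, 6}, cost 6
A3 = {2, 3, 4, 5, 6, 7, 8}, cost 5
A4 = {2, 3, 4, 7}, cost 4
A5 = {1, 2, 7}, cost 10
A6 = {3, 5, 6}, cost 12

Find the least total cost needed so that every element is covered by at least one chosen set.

15

A3, A5 cover every element at cost 5 + 10 = 15.
Any cover uses at least 2 sets; among all covering selections none totals below 15.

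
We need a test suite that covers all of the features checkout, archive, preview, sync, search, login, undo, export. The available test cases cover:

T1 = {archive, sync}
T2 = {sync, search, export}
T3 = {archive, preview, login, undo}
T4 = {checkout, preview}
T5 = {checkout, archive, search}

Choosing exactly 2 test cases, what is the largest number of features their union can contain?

7

Choosing T2, T3 covers {archive, preview, sync, search, login, undo, export} — 7 features.
No choice of 2 test cases does better; here checkout is left uncovered.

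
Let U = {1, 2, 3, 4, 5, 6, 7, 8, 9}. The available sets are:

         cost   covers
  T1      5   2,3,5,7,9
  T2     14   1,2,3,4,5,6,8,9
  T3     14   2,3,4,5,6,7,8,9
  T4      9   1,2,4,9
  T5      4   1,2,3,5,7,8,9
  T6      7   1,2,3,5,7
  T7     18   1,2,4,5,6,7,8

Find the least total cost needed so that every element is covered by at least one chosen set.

18

T2, T5 cover every element at cost 14 + 4 = 18.
Any cover uses at least 2 sets; among all covering selections none totals below 18.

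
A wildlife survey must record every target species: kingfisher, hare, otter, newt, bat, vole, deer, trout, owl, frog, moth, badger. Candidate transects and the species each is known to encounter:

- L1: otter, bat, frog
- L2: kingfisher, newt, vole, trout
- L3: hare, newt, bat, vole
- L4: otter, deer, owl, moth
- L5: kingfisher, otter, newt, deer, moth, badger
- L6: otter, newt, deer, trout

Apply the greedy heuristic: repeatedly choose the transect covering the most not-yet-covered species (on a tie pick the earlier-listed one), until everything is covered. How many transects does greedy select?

Pick 1: L5 covers 6 new species (kingfisher, otter, newt, deer, moth, badger).
Pick 2: L3 covers 3 new species (hare, bat, vole).
Pick 3: L1 covers 1 new species (frog).
Pick 4: L2 covers 1 new species (trout).
Pick 5: L4 covers 1 new species (owl).
Greedy uses 5 transects.

5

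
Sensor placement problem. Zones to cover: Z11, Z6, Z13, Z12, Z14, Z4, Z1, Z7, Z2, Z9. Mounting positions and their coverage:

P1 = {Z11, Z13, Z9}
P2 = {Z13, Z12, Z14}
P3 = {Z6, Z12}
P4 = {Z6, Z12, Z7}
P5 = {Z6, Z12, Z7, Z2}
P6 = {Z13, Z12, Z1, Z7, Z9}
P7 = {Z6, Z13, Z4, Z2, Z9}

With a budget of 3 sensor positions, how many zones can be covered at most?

Choosing P1, P6, P7 covers {Z11, Z6, Z13, Z12, Z4, Z1, Z7, Z2, Z9} — 9 zones.
No choice of 3 sensor positions does better; here Z14 is left uncovered.

9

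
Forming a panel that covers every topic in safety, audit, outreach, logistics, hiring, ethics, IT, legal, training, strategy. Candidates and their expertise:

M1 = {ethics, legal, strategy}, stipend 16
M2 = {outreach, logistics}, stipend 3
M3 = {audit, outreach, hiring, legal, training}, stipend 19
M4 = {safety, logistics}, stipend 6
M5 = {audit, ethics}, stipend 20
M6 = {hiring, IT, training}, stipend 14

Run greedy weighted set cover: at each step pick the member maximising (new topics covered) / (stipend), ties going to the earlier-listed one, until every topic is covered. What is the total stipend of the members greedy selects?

Pick 1: M2 adds 2 new (outreach, logistics) at stipend 3 (ratio 2/3).
Pick 2: M6 adds 3 new (hiring, IT, training) at stipend 14 (ratio 3/14).
Pick 3: M1 adds 3 new (ethics, legal, strategy) at stipend 16 (ratio 3/16).
Pick 4: M4 adds 1 new (safety) at stipend 6 (ratio 1/6).
Pick 5: M3 adds 1 new (audit) at stipend 19 (ratio 1/19).
Greedy total stipend: 3 + 14 + 16 + 6 + 19 = 58. (The true optimum is 55, so greedy overshoots here.)

58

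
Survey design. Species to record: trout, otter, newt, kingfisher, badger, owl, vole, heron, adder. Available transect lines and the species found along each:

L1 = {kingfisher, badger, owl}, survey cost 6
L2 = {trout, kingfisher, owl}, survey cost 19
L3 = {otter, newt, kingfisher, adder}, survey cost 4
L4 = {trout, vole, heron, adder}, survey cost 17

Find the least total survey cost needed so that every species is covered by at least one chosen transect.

L1, L3, L4 cover every species at survey cost 6 + 4 + 17 = 27.
Any cover uses at least 3 transects; among all covering selections none totals below 27.

27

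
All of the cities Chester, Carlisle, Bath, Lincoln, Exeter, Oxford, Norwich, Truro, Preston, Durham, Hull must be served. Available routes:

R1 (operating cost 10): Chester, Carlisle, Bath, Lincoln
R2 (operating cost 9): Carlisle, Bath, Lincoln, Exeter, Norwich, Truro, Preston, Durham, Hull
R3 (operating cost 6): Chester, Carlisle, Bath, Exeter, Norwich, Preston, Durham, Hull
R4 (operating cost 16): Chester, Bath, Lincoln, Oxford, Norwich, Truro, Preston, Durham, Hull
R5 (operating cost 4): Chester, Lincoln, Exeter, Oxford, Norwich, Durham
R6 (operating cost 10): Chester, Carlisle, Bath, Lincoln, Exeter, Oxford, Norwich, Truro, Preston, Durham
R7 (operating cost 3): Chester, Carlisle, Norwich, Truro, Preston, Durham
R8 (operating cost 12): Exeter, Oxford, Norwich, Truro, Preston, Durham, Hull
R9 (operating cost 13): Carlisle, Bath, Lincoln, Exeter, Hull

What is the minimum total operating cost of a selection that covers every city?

R2, R5 cover every city at operating cost 9 + 4 = 13.
Any cover uses at least 2 routes; among all covering selections none totals below 13.

13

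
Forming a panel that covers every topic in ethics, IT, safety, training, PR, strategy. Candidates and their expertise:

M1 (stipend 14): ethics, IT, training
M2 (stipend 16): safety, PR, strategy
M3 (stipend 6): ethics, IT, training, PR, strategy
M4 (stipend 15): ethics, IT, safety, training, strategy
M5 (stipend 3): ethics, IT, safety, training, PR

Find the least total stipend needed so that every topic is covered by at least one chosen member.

M3, M5 cover every topic at stipend 6 + 3 = 9.
Any cover uses at least 2 members; among all covering selections none totals below 9.

9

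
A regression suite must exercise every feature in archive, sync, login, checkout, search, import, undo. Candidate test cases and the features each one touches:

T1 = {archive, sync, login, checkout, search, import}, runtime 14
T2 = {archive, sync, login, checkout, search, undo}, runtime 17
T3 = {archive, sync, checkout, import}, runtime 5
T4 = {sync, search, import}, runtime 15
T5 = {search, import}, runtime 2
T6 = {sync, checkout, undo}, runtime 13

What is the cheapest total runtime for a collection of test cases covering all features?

T2, T5 cover every feature at runtime 17 + 2 = 19.
Any cover uses at least 2 test cases; among all covering selections none totals below 19.
Greedy by coverage-per-runtime would pick T5, T3, T2 for 24 — worse than the optimum 19.

19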